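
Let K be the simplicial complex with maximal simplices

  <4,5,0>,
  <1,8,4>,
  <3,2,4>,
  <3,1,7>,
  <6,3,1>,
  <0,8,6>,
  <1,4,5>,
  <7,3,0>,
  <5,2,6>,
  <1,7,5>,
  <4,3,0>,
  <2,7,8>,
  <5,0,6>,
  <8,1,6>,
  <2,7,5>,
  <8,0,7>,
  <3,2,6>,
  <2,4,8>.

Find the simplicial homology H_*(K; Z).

K has 9 vertices, 27 edges, 18 triangles.
rank ∂_0 = 0, rank ∂_1 = 8 ⇒ b_0 = 9 − 0 − 8 = 1; all invariant factors of ∂_1 are 1 so no torsion. So H_0 = Z.
rank ∂_1 = 8, rank ∂_2 = 17 ⇒ b_1 = 27 − 8 − 17 = 2; all invariant factors of ∂_2 are 1 so no torsion. So H_1 = Z^2.
rank ∂_2 = 17, rank ∂_3 = 0 ⇒ b_2 = 18 − 17 − 0 = 1. So H_2 = Z.

H_0 = Z,  H_1 = Z^2,  H_2 = Z.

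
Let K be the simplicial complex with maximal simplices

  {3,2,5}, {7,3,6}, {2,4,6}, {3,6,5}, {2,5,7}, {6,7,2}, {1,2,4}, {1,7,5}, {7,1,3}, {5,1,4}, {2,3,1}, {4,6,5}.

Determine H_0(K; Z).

Order the vertices as 1 < 2 < 3 < 4 < 5 < 6 < 7. Listing each simplex with vertices in this order, K has dimension 2 with simplices:

  0-simplices (7): [1], [2], [3], [4], [5], [6], [7]
  1-simplices (18): [1,2], [1,3], [1,4], [1,5], [1,7], [2,3], [2,4], [2,5], [2,6], [2,7], [3,5], [3,6], [3,7], [4,5], [4,6], [5,6], [5,7], [6,7]
  2-simplices (12): [1,2,3], [1,2,4], [1,3,7], [1,4,5], [1,5,7], [2,3,5], [2,4,6], [2,5,7], [2,6,7], [3,5,6], [3,6,7], [4,5,6]

Hence C_0 ≅ Z^7, C_1 ≅ Z^18, C_2 ≅ Z^12.

The boundary map ∂_1: C_1 → C_0 maps an edge to its endpoints' difference, ∂[p,q] = q − p. For instance
  ∂[5,7] = [7] − [5].
The 7×18 boundary matrix has rank 6 and Smith normal form diag(1,1,1,1,1,1).

∂_2: C_2 → C_1 acts by ∂[p,q,r] = [q,r] − [p,r] + [p,q]. For instance
  ∂[2,6,7] = [6,7] − [2,7] + [2,6],
  ∂[3,6,7] = [6,7] − [3,7] + [3,6].
The resulting 18×12 matrix has rank 12, and its Smith normal form has invariant factors (1,1,1,1,1,1,1,1,1,1,1,2).

Computing H_k = (kernel of ∂_k) / (image of ∂_{k+1}):

  H_0: rank C_0 − rank ∂_1 = 7 − 6 = 1, and the invariant factors of ∂_1 are all 1, so H_0 = Z.

H_0 = Z.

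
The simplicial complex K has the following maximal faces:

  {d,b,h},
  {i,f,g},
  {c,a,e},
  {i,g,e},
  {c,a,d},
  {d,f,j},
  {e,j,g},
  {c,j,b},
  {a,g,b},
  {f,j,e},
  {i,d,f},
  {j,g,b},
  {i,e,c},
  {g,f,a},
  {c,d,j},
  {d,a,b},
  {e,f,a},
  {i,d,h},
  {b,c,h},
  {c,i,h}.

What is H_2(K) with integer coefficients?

H_2 ≅ 0.

K has 10 vertices, 30 edges, 20 triangles.
rank ∂_2 = 20, rank ∂_3 = 0 ⇒ b_2 = 20 − 20 − 0 = 0. So H_2 = 0.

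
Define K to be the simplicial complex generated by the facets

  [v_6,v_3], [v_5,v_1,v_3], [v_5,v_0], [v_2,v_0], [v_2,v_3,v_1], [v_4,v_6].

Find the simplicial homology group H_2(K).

Take the total order v_0 < v_1 < v_2 < v_3 < v_4 < v_5 < v_6 on the vertex set. Then K (dimension 2) consists of the simplices:

  0-simplices (7): [v_0], [v_1], [v_2], [v_3], [v_4], [v_5], [v_6]
  1-simplices (9): [v_0,v_2], [v_0,v_5], [v_1,v_2], [v_1,v_3], [v_1,v_5], [v_2,v_3], [v_3,v_5], [v_3,v_6], [v_4,v_6]
  2-simplices (2): [v_1,v_2,v_3], [v_1,v_3,v_5]

giving chain groups C_0 ≅ Z^7, C_1 ≅ Z^9, C_2 ≅ Z^2.

The boundary map ∂_1: C_1 → C_0 is given by ∂[p,q] = [q] − [p].
The 7×9 boundary matrix has rank 6 and Smith normal form diag(1,1,1,1,1,1).

∂_2: C_2 → C_1 acts by ∂[p,q,r] = [q,r] − [p,r] + [p,q]. For instance
  ∂[v_1,v_3,v_5] = [v_3,v_5] − [v_1,v_5] + [v_1,v_3],
  ∂[v_1,v_2,v_3] = [v_2,v_3] − [v_1,v_3] + [v_1,v_2].
The resulting 9×2 matrix has rank 2, and its Smith normal form has invariant factors (1,1).

From H_k ≅ ker(∂_k) / im(∂_{k+1}) we obtain:

  H_2: rank ker ∂_2 − rank ∂_3 = (2 − 2) − 0 = 0, and there is no ∂_3, so H_2 = 0.

H_2 ≅ 0.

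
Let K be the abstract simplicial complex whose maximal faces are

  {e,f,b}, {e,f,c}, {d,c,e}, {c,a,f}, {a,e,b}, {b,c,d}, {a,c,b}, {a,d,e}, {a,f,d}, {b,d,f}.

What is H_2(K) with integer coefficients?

K has 6 vertices, 15 edges, 10 triangles.
rank ∂_2 = 10, rank ∂_3 = 0 ⇒ b_2 = 10 − 10 − 0 = 0. So H_2 = 0.

H_2 = 0.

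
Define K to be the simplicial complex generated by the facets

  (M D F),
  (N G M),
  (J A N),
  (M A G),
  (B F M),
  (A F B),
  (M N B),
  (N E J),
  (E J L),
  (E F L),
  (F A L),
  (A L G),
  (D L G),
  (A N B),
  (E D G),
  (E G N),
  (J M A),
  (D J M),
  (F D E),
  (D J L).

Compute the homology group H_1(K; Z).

K has 10 vertices, 30 edges, 20 triangles.
rank ∂_1 = 9, rank ∂_2 = 20 ⇒ b_1 = 30 − 9 − 20 = 1; ∂_2 has invariant factor(s) [2] giving torsion. So H_1 ≅ Z ⊕ Z_2.

H_1 = Z ⊕ Z_2.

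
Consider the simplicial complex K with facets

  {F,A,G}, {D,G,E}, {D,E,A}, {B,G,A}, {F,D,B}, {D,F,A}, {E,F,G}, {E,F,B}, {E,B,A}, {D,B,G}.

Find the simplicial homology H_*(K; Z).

Fix the vertex order A < B < D < E < F < G and write every simplex with vertices in increasing order. Then dim K = 2 and the simplices of K are:

  0-simplices (6): A, B, D, E, F, G
  1-simplices (15): AB, AD, AE, AF, AG, BD, BE, BF, BG, DE, DF, DG, EF, EG, FG
  2-simplices (10): ABE, ABG, ADE, ADF, AFG, BDF, BDG, BEF, DEG, EFG

giving chain groups C_0 ≅ Z^6, C_1 ≅ Z^15, C_2 ≅ Z^10.

The boundary map ∂_1: C_1 → C_0 is given by ∂[p,q] = [q] − [p]. For instance
  ∂EF = F − E.
The resulting 6×15 matrix has rank 5, and its Smith normal form has invariant factors (1,1,1,1,1).

∂_2: C_2 → C_1 maps a triangle to the signed sum of its edges. For instance
  ∂BDF = DF − BF + BD,
  ∂DEG = EG − DG + DE.
This gives a 15×10 integer matrix of rank 10; reducing to Smith normal form yields diagonal entries (1,1,1,1,1,1,1,1,1,2).

Computing H_k = (kernel of ∂_k) / (image of ∂_{k+1}):

  H_0: rank C_0 − rank ∂_1 = 6 − 5 = 1, and the invariant factors of ∂_1 are all 1, so H_0 ≅ Z.
  H_1: rank ker ∂_1 − rank ∂_2 = (15 − 5) − 10 = 0, and ∂_2 has invariant factor 2 > 1, so H_1 ≅ Z/2.
  H_2: rank ker ∂_2 − rank ∂_3 = (10 − 10) − 0 = 0, and there is no ∂_3, so H_2 ≅ 0.

As a check, the Euler characteristic is 6 − 15 + 10 = 1, which agrees with 1 − 0 + 0 = 1.
(K is a triangulation of the real projective plane RP^2.)

H_0 = Z,  H_1 = Z/2,  H_2 = 0.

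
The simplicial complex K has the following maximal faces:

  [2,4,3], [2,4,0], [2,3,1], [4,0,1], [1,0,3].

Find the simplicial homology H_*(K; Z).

H_0 ≅ Z,  H_1 ≅ Z,  H_2 = 0.

Fix the vertex order 0 < 1 < 2 < 3 < 4 and write every simplex with vertices in increasing order. Then dim K = 2 and the simplices of K are:

  0-simplices (5): [0], [1], [2], [3], [4]
  1-simplices (10): [0,1], [0,2], [0,3], [0,4], [1,2], [1,3], [1,4], [2,3], [2,4], [3,4]
  2-simplices (5): [0,1,3], [0,1,4], [0,2,4], [1,2,3], [2,3,4]

so the chain groups are C_0 ≅ Z^5, C_1 ≅ Z^10, C_2 ≅ Z^5.

The boundary map ∂_1: C_1 → C_0 sends each edge [p,q] (with p < q) to q − p. For instance
  ∂[0,4] = [4] − [0].
The resulting 5×10 matrix has rank 4, and its Smith normal form has invariant factors (1,1,1,1).

∂_2: C_2 → C_1 maps a triangle to the signed sum of its edges. For instance
  ∂[0,1,3] = [1,3] − [0,3] + [0,1],
  ∂[2,3,4] = [3,4] − [2,4] + [2,3].
This gives a 10×5 integer matrix of rank 5; reducing to Smith normal form yields diagonal entries (1,1,1,1,1).

Now H_k = ker ∂_k / im ∂_{k+1}, so:

  H_0: rank C_0 − rank ∂_1 = 5 − 4 = 1, and the invariant factors of ∂_1 are all 1, so H_0 ≅ Z.
  H_1: rank ker ∂_1 − rank ∂_2 = (10 − 4) − 5 = 1, and the invariant factors of ∂_2 are all 1, so H_1 ≅ Z.
  H_2: rank ker ∂_2 − rank ∂_3 = (5 − 5) − 0 = 0, and there is no ∂_3, so H_2 ≅ 0.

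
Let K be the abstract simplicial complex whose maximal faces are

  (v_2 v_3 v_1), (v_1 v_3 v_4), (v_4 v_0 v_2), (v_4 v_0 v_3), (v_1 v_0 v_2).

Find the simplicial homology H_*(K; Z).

Order the vertices as v_0 < v_1 < v_2 < v_3 < v_4. Listing each simplex with vertices in this order, K has dimension 2 with simplices:

  0-simplices (5): [v_0], [v_1], [v_2], [v_3], [v_4]
  1-simplices (10): [v_0,v_1], [v_0,v_2], [v_0,v_3], [v_0,v_4], [v_1,v_2], [v_1,v_3], [v_1,v_4], [v_2,v_3], [v_2,v_4], [v_3,v_4]
  2-simplices (5): [v_0,v_1,v_2], [v_0,v_2,v_4], [v_0,v_3,v_4], [v_1,v_2,v_3], [v_1,v_3,v_4]

Hence C_0 ≅ Z^5, C_1 ≅ Z^10, C_2 ≅ Z^5.

The boundary map ∂_1: C_1 → C_0 is given by ∂[p,q] = [q] − [p]. For instance
  ∂[v_0,v_1] = [v_1] − [v_0].
This gives a 5×10 integer matrix of rank 4; reducing to Smith normal form yields diagonal entries (1,1,1,1).

Boundary ∂_2: C_2 → C_1 acts by ∂[p,q,r] = [q,r] − [p,r] + [p,q]. For instance
  ∂[v_0,v_2,v_4] = [v_2,v_4] − [v_0,v_4] + [v_0,v_2],
  ∂[v_0,v_1,v_2] = [v_1,v_2] − [v_0,v_2] + [v_0,v_1].
This gives a 10×5 integer matrix of rank 5; reducing to Smith normal form yields diagonal entries (1,1,1,1,1).

Now H_k = ker ∂_k / im ∂_{k+1}, so:

  H_0: rank C_0 − rank ∂_1 = 5 − 4 = 1, and the invariant factors of ∂_1 are all 1, so H_0 ≅ Z.
  H_1: rank ker ∂_1 − rank ∂_2 = (10 − 4) − 5 = 1, and the invariant factors of ∂_2 are all 1, so H_1 ≅ Z.
  H_2: rank ker ∂_2 − rank ∂_3 = (5 − 5) − 0 = 0, and there is no ∂_3, so H_2 ≅ 0.

As a check, the Euler characteristic is 5 − 10 + 5 = 0, which agrees with 1 − 1 + 0 = 0.

H_0 ≅ Z,  H_1 ≅ Z,  H_2 = 0.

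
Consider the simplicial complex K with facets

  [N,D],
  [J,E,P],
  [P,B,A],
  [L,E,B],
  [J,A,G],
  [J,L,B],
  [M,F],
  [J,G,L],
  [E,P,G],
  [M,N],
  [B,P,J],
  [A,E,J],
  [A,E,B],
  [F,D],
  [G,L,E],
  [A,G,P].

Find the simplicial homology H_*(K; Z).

Order the vertices as A < B < D < E < F < G < J < L < M < N < P. Listing each simplex with vertices in this order, K has dimension 2 with simplices:

  0-simplices (11): A, B, D, E, F, G, J, L, M, N, P
  1-simplices (22): AB, AE, AG, AJ, AP, BE, BJ, BL, BP, DF, DN, EG, EJ, EL, EP, FM, GJ, GL, GP, JL, JP, MN
  2-simplices (12): ABE, ABP, AEJ, AGJ, AGP, BEL, BJL, BJP, EGL, EGP, EJP, GJL

so the chain groups are C_0 ≅ Z^11, C_1 ≅ Z^22, C_2 ≅ Z^12.

Boundary ∂_1: C_1 → C_0 is given by ∂[p,q] = [q] − [p].
The 11×22 boundary matrix has rank 9 and Smith normal form diag(1,1,1,1,1,1,1,1,1).

The boundary map ∂_2: C_2 → C_1 sends each 2-simplex [p,q,r] to [q,r] − [p,r] + [p,q]. For instance
  ∂ABP = BP − AP + AB,
  ∂ABE = BE − AE + AB.
The resulting 22×12 matrix has rank 12, and its Smith normal form has invariant factors (1,1,1,1,1,1,1,1,1,1,1,2).

Now H_k = ker ∂_k / im ∂_{k+1}, so:

  H_0: rank C_0 − rank ∂_1 = 11 − 9 = 2, and the invariant factors of ∂_1 are all 1, so H_0 ≅ Z^2.
  H_1: rank ker ∂_1 − rank ∂_2 = (22 − 9) − 12 = 1, and ∂_2 has invariant factor 2 > 1, so H_1 ≅ Z ⊕ Z/2Z.
  H_2: rank ker ∂_2 − rank ∂_3 = (12 − 12) − 0 = 0, and there is no ∂_3, so H_2 ≅ 0.

As a check, the Euler characteristic is 11 − 22 + 12 = 1, which agrees with 2 − 1 + 0 = 1.

H_0 ≅ Z^2,  H_1 ≅ Z ⊕ Z/2Z,  H_2 = 0.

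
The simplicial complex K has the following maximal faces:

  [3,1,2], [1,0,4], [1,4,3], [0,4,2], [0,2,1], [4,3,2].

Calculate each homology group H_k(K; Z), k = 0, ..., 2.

K has 5 vertices, 9 edges, 6 triangles.
rank ∂_0 = 0, rank ∂_1 = 4 ⇒ b_0 = 5 − 0 − 4 = 1; all invariant factors of ∂_1 are 1 so no torsion. So H_0 ≅ Z.
rank ∂_1 = 4, rank ∂_2 = 5 ⇒ b_1 = 9 − 4 − 5 = 0; all invariant factors of ∂_2 are 1 so no torsion. So H_1 ≅ 0.
rank ∂_2 = 5, rank ∂_3 = 0 ⇒ b_2 = 6 − 5 − 0 = 1. So H_2 ≅ Z.

H_0 ≅ Z,  H_1 = 0,  H_2 ≅ Z.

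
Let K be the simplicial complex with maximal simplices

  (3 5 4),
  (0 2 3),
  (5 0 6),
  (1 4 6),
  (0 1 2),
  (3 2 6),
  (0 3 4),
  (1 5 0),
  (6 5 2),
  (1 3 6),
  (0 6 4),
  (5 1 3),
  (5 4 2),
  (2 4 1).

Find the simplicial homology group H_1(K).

H_1 = Z^2.

K has 7 vertices, 21 edges, 14 triangles.
rank ∂_1 = 6, rank ∂_2 = 13 ⇒ b_1 = 21 − 6 − 13 = 2; all invariant factors of ∂_2 are 1 so no torsion. So H_1 = Z^2.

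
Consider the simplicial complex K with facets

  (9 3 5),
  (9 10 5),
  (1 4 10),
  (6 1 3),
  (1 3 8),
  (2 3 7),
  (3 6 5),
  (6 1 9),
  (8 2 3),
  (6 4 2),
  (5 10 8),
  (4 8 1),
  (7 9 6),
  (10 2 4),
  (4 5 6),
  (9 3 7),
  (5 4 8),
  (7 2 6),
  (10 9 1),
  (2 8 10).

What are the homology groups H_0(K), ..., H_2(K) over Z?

Take the total order 1 < 2 < 3 < 4 < 5 < 6 < 7 < 8 < 9 < 10 on the vertex set. Then K (dimension 2) consists of the simplices:

  0-simplices (10): [1], [2], [3], [4], [5], [6], [7], [8], [9], [10]
  1-simplices (30): (30 of them)
  2-simplices (20): (20 of them)

so the chain groups are C_0 ≅ Z^10, C_1 ≅ Z^30, C_2 ≅ Z^20.

The boundary map ∂_1: C_1 → C_0 sends each edge [p,q] (with p < q) to q − p.
The 10×30 boundary matrix has rank 9 and Smith normal form diag(1,1,1,1,1,1,1,1,1).

Boundary ∂_2: C_2 → C_1 sends each 2-simplex [p,q,r] to [q,r] − [p,r] + [p,q]. For instance
  ∂[3,7,9] = [7,9] − [3,9] + [3,7],
  ∂[2,8,10] = [8,10] − [2,10] + [2,8].
As a 30×20 matrix over Z this has rank 20, with invariant factors (1,1,1,1,1,1,1,1,1,1,1,1,1,1,1,1,1,1,1,2).

From H_k ≅ ker(∂_k) / im(∂_{k+1}) we obtain:

  H_0: rank C_0 − rank ∂_1 = 10 − 9 = 1, and the invariant factors of ∂_1 are all 1, so H_0 = Z.
  H_1: rank ker ∂_1 − rank ∂_2 = (30 − 9) − 20 = 1, and ∂_2 has invariant factor 2 > 1, so H_1 = Z ⊕ Z/2.
  H_2: rank ker ∂_2 − rank ∂_3 = (20 − 20) − 0 = 0, and there is no ∂_3, so H_2 = 0.

As a check, the Euler characteristic is 10 − 30 + 20 = 0, which agrees with 1 − 1 + 0 = 0.

H_0 ≅ Z,  H_1 ≅ Z ⊕ Z/2,  H_2 = 0.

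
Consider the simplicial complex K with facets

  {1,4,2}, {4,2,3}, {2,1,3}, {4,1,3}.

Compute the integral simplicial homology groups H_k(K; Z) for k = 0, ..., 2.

We work with the vertex ordering 1 < 2 < 3 < 4. The simplices of K, each written with vertices in increasing order, are:

  0-simplices (4): [1], [2], [3], [4]
  1-simplices (6): [1,2], [1,3], [1,4], [2,3], [2,4], [3,4]
  2-simplices (4): [1,2,3], [1,2,4], [1,3,4], [2,3,4]

so the chain groups are C_0 ≅ Z^4, C_1 ≅ Z^6, C_2 ≅ Z^4.

∂_1: C_1 → C_0 is given by ∂[p,q] = [q] − [p]. For instance
  ∂[3,4] = [4] − [3].
As a 4×6 matrix over Z this has rank 3, with invariant factors (1,1,1).

Boundary ∂_2: C_2 → C_1 acts by ∂[p,q,r] = [q,r] − [p,r] + [p,q]. For instance
  ∂[1,2,3] = [2,3] − [1,3] + [1,2],
  ∂[2,3,4] = [3,4] − [2,4] + [2,3].
As a 6×4 matrix over Z this has rank 3, with invariant factors (1,1,1).

From H_k ≅ ker(∂_k) / im(∂_{k+1}) we obtain:

  H_0: rank C_0 − rank ∂_1 = 4 − 3 = 1, and the invariant factors of ∂_1 are all 1, so H_0 = Z.
  H_1: rank ker ∂_1 − rank ∂_2 = (6 − 3) − 3 = 0, and the invariant factors of ∂_2 are all 1, so H_1 = 0.
  H_2: rank ker ∂_2 − rank ∂_3 = (4 − 3) − 0 = 1, and there is no ∂_3, so H_2 = Z.

As a check, the Euler characteristic is 4 − 6 + 4 = 2, which agrees with 1 − 0 + 1 = 2.

H_0 = Z,  H_1 = 0,  H_2 = Z.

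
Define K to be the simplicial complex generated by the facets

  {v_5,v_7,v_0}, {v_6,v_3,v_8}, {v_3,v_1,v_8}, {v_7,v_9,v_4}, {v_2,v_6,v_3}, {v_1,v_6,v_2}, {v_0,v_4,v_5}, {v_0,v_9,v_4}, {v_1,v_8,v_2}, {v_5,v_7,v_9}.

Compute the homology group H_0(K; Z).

H_0 ≅ Z^2.

Take the total order v_0 < v_1 < v_2 < v_3 < v_4 < v_5 < v_6 < v_7 < v_8 < v_9 on the vertex set. Then K (dimension 2) consists of the simplices:

  0-simplices (10): [v_0], [v_1], [v_2], [v_3], [v_4], [v_5], [v_6], [v_7], [v_8], [v_9]
  1-simplices (20): (20 of them)
  2-simplices (10): [v_0,v_4,v_5], [v_0,v_4,v_9], [v_0,v_5,v_7], [v_1,v_2,v_6], [v_1,v_2,v_8], [v_1,v_3,v_8], [v_2,v_3,v_6], [v_3,v_6,v_8], [v_4,v_7,v_9], [v_5,v_7,v_9]

Hence C_0 ≅ Z^10, C_1 ≅ Z^20, C_2 ≅ Z^10.

The boundary map ∂_1: C_1 → C_0 maps an edge to its endpoints' difference, ∂[p,q] = q − p. For instance
  ∂[v_0,v_5] = [v_5] − [v_0].
As a 10×20 matrix over Z this has rank 8, with invariant factors (1,1,1,1,1,1,1,1).

Boundary ∂_2: C_2 → C_1 maps a triangle to the signed sum of its edges. For instance
  ∂[v_1,v_2,v_8] = [v_2,v_8] − [v_1,v_8] + [v_1,v_2],
  ∂[v_2,v_3,v_6] = [v_3,v_6] − [v_2,v_6] + [v_2,v_3].
The 20×10 boundary matrix has rank 10 and Smith normal form diag(1,1,1,1,1,1,1,1,1,1).

Computing H_k = (kernel of ∂_k) / (image of ∂_{k+1}):

  H_0: rank C_0 − rank ∂_1 = 10 − 8 = 2, and the invariant factors of ∂_1 are all 1, so H_0 = Z^2.

(K is a triangulation of the disjoint union of the Möbius band and the Möbius band.)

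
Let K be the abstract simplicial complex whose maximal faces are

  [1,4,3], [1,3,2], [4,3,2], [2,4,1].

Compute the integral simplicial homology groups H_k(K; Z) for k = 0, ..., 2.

Order the vertices as 1 < 2 < 3 < 4. Listing each simplex with vertices in this order, K has dimension 2 with simplices:

  0-simplices (4): [1], [2], [3], [4]
  1-simplices (6): [1,2], [1,3], [1,4], [2,3], [2,4], [3,4]
  2-simplices (4): [1,2,3], [1,2,4], [1,3,4], [2,3,4]

giving chain groups C_0 ≅ Z^4, C_1 ≅ Z^6, C_2 ≅ Z^4.

∂_1: C_1 → C_0 maps an edge to its endpoints' difference, ∂[p,q] = q − p.
The resulting 4×6 matrix has rank 3, and its Smith normal form has invariant factors (1,1,1).

The boundary map ∂_2: C_2 → C_1 sends each 2-simplex [p,q,r] to [q,r] − [p,r] + [p,q]. For instance
  ∂[1,3,4] = [3,4] − [1,4] + [1,3],
  ∂[2,3,4] = [3,4] − [2,4] + [2,3].
The resulting 6×4 matrix has rank 3, and its Smith normal form has invariant factors (1,1,1).

Computing H_k = (kernel of ∂_k) / (image of ∂_{k+1}):

  H_0: rank C_0 − rank ∂_1 = 4 − 3 = 1, and the invariant factors of ∂_1 are all 1, so H_0 = Z.
  H_1: rank ker ∂_1 − rank ∂_2 = (6 − 3) − 3 = 0, and the invariant factors of ∂_2 are all 1, so H_1 = 0.
  H_2: rank ker ∂_2 − rank ∂_3 = (4 − 3) − 0 = 1, and there is no ∂_3, so H_2 = Z.

H_0 = Z,  H_1 = 0,  H_2 = Z.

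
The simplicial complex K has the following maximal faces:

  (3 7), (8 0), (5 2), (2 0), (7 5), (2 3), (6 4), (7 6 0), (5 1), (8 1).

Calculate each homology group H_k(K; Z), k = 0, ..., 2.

H_0 = Z,  H_1 = Z^3,  H_2 = 0.

Order the vertices as 0 < 1 < 2 < 3 < 4 < 5 < 6 < 7 < 8. Listing each simplex with vertices in this order, K has dimension 2 with simplices:

  0-simplices (9): [0], [1], [2], [3], [4], [5], [6], [7], [8]
  1-simplices (12): [0,2], [0,6], [0,7], [0,8], [1,5], [1,8], [2,3], [2,5], [3,7], [4,6], [5,7], [6,7]
  2-simplices (1): [0,6,7]

so the chain groups are C_0 ≅ Z^9, C_1 ≅ Z^12, C_2 ≅ Z^1.

The boundary map ∂_1: C_1 → C_0 sends each edge [p,q] (with p < q) to q − p. For instance
  ∂[1,5] = [5] − [1].
The resulting 9×12 matrix has rank 8, and its Smith normal form has invariant factors (1,1,1,1,1,1,1,1).

∂_2: C_2 → C_1 maps a triangle to the signed sum of its edges. For instance
  ∂[0,6,7] = [6,7] − [0,7] + [0,6].
As a 12×1 matrix over Z this has rank 1, with invariant factors (1).

Reading off H_k = ker ∂_k / im ∂_{k+1}:

  H_0: rank C_0 − rank ∂_1 = 9 − 8 = 1, and the invariant factors of ∂_1 are all 1, so H_0 = Z.
  H_1: rank ker ∂_1 − rank ∂_2 = (12 − 8) − 1 = 3, and the invariant factors of ∂_2 are all 1, so H_1 = Z^3.
  H_2: rank ker ∂_2 − rank ∂_3 = (1 − 1) − 0 = 0, and there is no ∂_3, so H_2 = 0.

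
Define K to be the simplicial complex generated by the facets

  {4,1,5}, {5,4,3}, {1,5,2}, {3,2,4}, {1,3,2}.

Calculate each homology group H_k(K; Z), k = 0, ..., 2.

H_0 = Z,  H_1 = Z,  H_2 = 0.

K has 5 vertices, 10 edges, 5 triangles.
rank ∂_0 = 0, rank ∂_1 = 4 ⇒ b_0 = 5 − 0 − 4 = 1; all invariant factors of ∂_1 are 1 so no torsion. So H_0 ≅ Z.
rank ∂_1 = 4, rank ∂_2 = 5 ⇒ b_1 = 10 − 4 − 5 = 1; all invariant factors of ∂_2 are 1 so no torsion. So H_1 ≅ Z.
rank ∂_2 = 5, rank ∂_3 = 0 ⇒ b_2 = 5 − 5 − 0 = 0. So H_2 ≅ 0.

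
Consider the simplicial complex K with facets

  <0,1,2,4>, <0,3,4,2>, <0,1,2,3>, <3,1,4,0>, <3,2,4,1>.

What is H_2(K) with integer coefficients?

H_2 = 0.

Fix the vertex order 0 < 1 < 2 < 3 < 4 and write every simplex with vertices in increasing order. Then dim K = 3 and the simplices of K are:

  0-simplices (5): [0], [1], [2], [3], [4]
  1-simplices (10): [0,1], [0,2], [0,3], [0,4], [1,2], [1,3], [1,4], [2,3], [2,4], [3,4]
  2-simplices (10): [0,1,2], [0,1,3], [0,1,4], [0,2,3], [0,2,4], [0,3,4], [1,2,3], [1,2,4], [1,3,4], [2,3,4]
  3-simplices (5): [0,1,2,3], [0,1,2,4], [0,1,3,4], [0,2,3,4], [1,2,3,4]

Hence C_0 ≅ Z^5, C_1 ≅ Z^10, C_2 ≅ Z^10, C_3 ≅ Z^5.

∂_1: C_1 → C_0 maps an edge to its endpoints' difference, ∂[p,q] = q − p. For instance
  ∂[0,4] = [4] − [0].
As a 5×10 matrix over Z this has rank 4, with invariant factors (1,1,1,1).

∂_2: C_2 → C_1 sends each 2-simplex [p,q,r] to [q,r] − [p,r] + [p,q]. For instance
  ∂[0,2,4] = [2,4] − [0,4] + [0,2],
  ∂[0,1,3] = [1,3] − [0,3] + [0,1].
The resulting 10×10 matrix has rank 6, and its Smith normal form has invariant factors (1,1,1,1,1,1).

∂_3: C_3 → C_2 sends each 3-simplex σ to the alternating sum Σ_i (−1)^i (σ with its i-th vertex removed). For instance
  ∂[0,1,2,3] = [1,2,3] − [0,2,3] + [0,1,3] − [0,1,2],
  ∂[0,1,2,4] = [1,2,4] − [0,2,4] + [0,1,4] − [0,1,2].
As a 10×5 matrix over Z this has rank 4, with invariant factors (1,1,1,1).

From H_k ≅ ker(∂_k) / im(∂_{k+1}) we obtain:

  H_2: rank ker ∂_2 − rank ∂_3 = (10 − 6) − 4 = 0, and the invariant factors of ∂_3 are all 1, so H_2 ≅ 0.

(K is a triangulation of the 3-sphere S^3.)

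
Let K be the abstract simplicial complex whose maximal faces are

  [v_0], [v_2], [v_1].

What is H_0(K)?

Fix the vertex order v_0 < v_1 < v_2 and write every simplex with vertices in increasing order. Then dim K = 0 and the simplices of K are:

  0-simplices (3): [v_0], [v_1], [v_2]

Hence C_0 ≅ Z^3.

From H_k ≅ ker(∂_k) / im(∂_{k+1}) we obtain:

  H_0: rank C_0 − rank ∂_1 = 3 − 0 = 3, and there is no ∂_1, so H_0 ≅ Z^3.

H_0 ≅ Z^3.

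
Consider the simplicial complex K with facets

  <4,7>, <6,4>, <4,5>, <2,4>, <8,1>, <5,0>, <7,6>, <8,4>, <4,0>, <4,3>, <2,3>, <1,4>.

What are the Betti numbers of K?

Take the total order 0 < 1 < 2 < 3 < 4 < 5 < 6 < 7 < 8 on the vertex set. Then K (dimension 1) consists of the simplices:

  0-simplices (9): [0], [1], [2], [3], [4], [5], [6], [7], [8]
  1-simplices (12): [0,4], [0,5], [1,4], [1,8], [2,3], [2,4], [3,4], [4,5], [4,6], [4,7], [4,8], [6,7]

giving chain groups C_0 ≅ Z^9, C_1 ≅ Z^12.

Boundary ∂_1: C_1 → C_0 is given by ∂[p,q] = [q] − [p].
The 9×12 boundary matrix has rank 8 and Smith normal form diag(1,1,1,1,1,1,1,1).

Reading off H_k = ker ∂_k / im ∂_{k+1}:

  H_0: rank C_0 − rank ∂_1 = 9 − 8 = 1, and the invariant factors of ∂_1 are all 1, so H_0 ≅ Z.
  H_1: rank ker ∂_1 − rank ∂_2 = (12 − 8) − 0 = 4, and there is no ∂_2, so H_1 ≅ Z^4.

(K is a triangulation of a wedge of 4 circles.)

Hence the Betti numbers are b_0 = 1, b_1 = 4.

b_0 = 1, b_1 = 4.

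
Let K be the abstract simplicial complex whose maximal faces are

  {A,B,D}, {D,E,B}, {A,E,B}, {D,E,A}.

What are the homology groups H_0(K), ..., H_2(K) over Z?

Take the total order A < B < D < E on the vertex set. Then K (dimension 2) consists of the simplices:

  0-simplices (4): A, B, D, E
  1-simplices (6): AB, AD, AE, BD, BE, DE
  2-simplices (4): ABD, ABE, ADE, BDE

giving chain groups C_0 ≅ Z^4, C_1 ≅ Z^6, C_2 ≅ Z^4.

The boundary map ∂_1: C_1 → C_0 is given by ∂[p,q] = [q] − [p].
The 4×6 boundary matrix has rank 3 and Smith normal form diag(1,1,1).

The boundary map ∂_2: C_2 → C_1 acts by ∂[p,q,r] = [q,r] − [p,r] + [p,q]. For instance
  ∂ADE = DE − AE + AD,
  ∂ABE = BE − AE + AB.
As a 6×4 matrix over Z this has rank 3, with invariant factors (1,1,1).

Computing H_k = (kernel of ∂_k) / (image of ∂_{k+1}):

  H_0: rank C_0 − rank ∂_1 = 4 − 3 = 1, and the invariant factors of ∂_1 are all 1, so H_0 = Z.
  H_1: rank ker ∂_1 − rank ∂_2 = (6 − 3) − 3 = 0, and the invariant factors of ∂_2 are all 1, so H_1 = 0.
  H_2: rank ker ∂_2 − rank ∂_3 = (4 − 3) − 0 = 1, and there is no ∂_3, so H_2 = Z.

H_0 = Z,  H_1 = 0,  H_2 = Z.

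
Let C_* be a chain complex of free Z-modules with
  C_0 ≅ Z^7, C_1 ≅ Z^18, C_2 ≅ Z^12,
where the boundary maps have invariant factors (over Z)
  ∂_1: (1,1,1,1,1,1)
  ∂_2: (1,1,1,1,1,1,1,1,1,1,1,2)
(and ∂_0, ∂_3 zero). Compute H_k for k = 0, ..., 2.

H_0: b_0 = 7 − 0 − 6 = 1; torsion from ∂_1 factors > 1: none. So H_0 = Z.
H_1: b_1 = 18 − 6 − 12 = 0; torsion from ∂_2 factors > 1: [2]. So H_1 = Z/2.
H_2: b_2 = 12 − 12 − 0 = 0; torsion from ∂_3 factors > 1: none. So H_2 = 0.

H_0 = Z,  H_1 = Z/2,  H_2 = 0.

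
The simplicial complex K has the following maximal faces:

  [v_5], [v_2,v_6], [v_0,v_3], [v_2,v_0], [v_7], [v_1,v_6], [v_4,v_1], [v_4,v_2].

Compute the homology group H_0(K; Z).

Fix the vertex order v_0 < v_1 < v_2 < v_3 < v_4 < v_5 < v_6 < v_7 and write every simplex with vertices in increasing order. Then dim K = 1 and the simplices of K are:

  0-simplices (8): [v_0], [v_1], [v_2], [v_3], [v_4], [v_5], [v_6], [v_7]
  1-simplices (6): [v_0,v_2], [v_0,v_3], [v_1,v_4], [v_1,v_6], [v_2,v_4], [v_2,v_6]

giving chain groups C_0 ≅ Z^8, C_1 ≅ Z^6.

Boundary ∂_1: C_1 → C_0 is given by ∂[p,q] = [q] − [p]. For instance
  ∂[v_0,v_3] = [v_3] − [v_0].
This gives a 8×6 integer matrix of rank 5; reducing to Smith normal form yields diagonal entries (1,1,1,1,1).

Reading off H_k = ker ∂_k / im ∂_{k+1}:

  H_0: rank C_0 − rank ∂_1 = 8 − 5 = 3, and the invariant factors of ∂_1 are all 1, so H_0 ≅ Z^3.

H_0 = Z^3.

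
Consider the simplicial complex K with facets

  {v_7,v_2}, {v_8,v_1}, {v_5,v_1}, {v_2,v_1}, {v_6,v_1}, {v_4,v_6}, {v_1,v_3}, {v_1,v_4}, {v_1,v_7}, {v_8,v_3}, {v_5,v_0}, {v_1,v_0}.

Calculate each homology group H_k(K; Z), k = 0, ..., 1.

H_0 = Z,  H_1 = Z^4.

Take the total order v_0 < v_1 < v_2 < v_3 < v_4 < v_5 < v_6 < v_7 < v_8 on the vertex set. Then K (dimension 1) consists of the simplices:

  0-simplices (9): [v_0], [v_1], [v_2], [v_3], [v_4], [v_5], [v_6], [v_7], [v_8]
  1-simplices (12): [v_0,v_1], [v_0,v_5], [v_1,v_2], [v_1,v_3], [v_1,v_4], [v_1,v_5], [v_1,v_6], [v_1,v_7], [v_1,v_8], [v_2,v_7], [v_3,v_8], [v_4,v_6]

so the chain groups are C_0 ≅ Z^9, C_1 ≅ Z^12.

Boundary ∂_1: C_1 → C_0 maps an edge to its endpoints' difference, ∂[p,q] = q − p. For instance
  ∂[v_0,v_5] = [v_5] − [v_0].
The resulting 9×12 matrix has rank 8, and its Smith normal form has invariant factors (1,1,1,1,1,1,1,1).

From H_k ≅ ker(∂_k) / im(∂_{k+1}) we obtain:

  H_0: rank C_0 − rank ∂_1 = 9 − 8 = 1, and the invariant factors of ∂_1 are all 1, so H_0 ≅ Z.
  H_1: rank ker ∂_1 − rank ∂_2 = (12 − 8) − 0 = 4, and there is no ∂_2, so H_1 ≅ Z^4.

As a check, the Euler characteristic is 9 − 12 = -3, which agrees with 1 − 4 = -3.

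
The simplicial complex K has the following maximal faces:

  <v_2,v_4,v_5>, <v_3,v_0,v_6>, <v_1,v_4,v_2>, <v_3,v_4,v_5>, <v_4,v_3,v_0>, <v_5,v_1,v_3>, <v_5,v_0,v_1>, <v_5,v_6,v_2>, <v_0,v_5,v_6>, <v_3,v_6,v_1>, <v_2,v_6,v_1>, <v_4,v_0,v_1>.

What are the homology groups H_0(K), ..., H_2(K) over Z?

Order the vertices as v_0 < v_1 < v_2 < v_3 < v_4 < v_5 < v_6. Listing each simplex with vertices in this order, K has dimension 2 with simplices:

  0-simplices (7): [v_0], [v_1], [v_2], [v_3], [v_4], [v_5], [v_6]
  1-simplices (18): (18 of them)
  2-simplices (12): (12 of them)

Hence C_0 ≅ Z^7, C_1 ≅ Z^18, C_2 ≅ Z^12.

The boundary map ∂_1: C_1 → C_0 sends each edge [p,q] (with p < q) to q − p. For instance
  ∂[v_4,v_5] = [v_5] − [v_4].
This gives a 7×18 integer matrix of rank 6; reducing to Smith normal form yields diagonal entries (1,1,1,1,1,1).

Boundary ∂_2: C_2 → C_1 sends each 2-simplex [p,q,r] to [q,r] − [p,r] + [p,q]. For instance
  ∂[v_0,v_1,v_5] = [v_1,v_5] − [v_0,v_5] + [v_0,v_1],
  ∂[v_0,v_5,v_6] = [v_5,v_6] − [v_0,v_6] + [v_0,v_5].
As a 18×12 matrix over Z this has rank 12, with invariant factors (1,1,1,1,1,1,1,1,1,1,1,2).

From H_k ≅ ker(∂_k) / im(∂_{k+1}) we obtain:

  H_0: rank C_0 − rank ∂_1 = 7 − 6 = 1, and the invariant factors of ∂_1 are all 1, so H_0 = Z.
  H_1: rank ker ∂_1 − rank ∂_2 = (18 − 6) − 12 = 0, and ∂_2 has invariant factor 2 > 1, so H_1 = Z/2Z.
  H_2: rank ker ∂_2 − rank ∂_3 = (12 − 12) − 0 = 0, and there is no ∂_3, so H_2 = 0.

(K is a triangulation of the real projective plane RP^2.)

H_0 ≅ Z,  H_1 ≅ Z/2Z,  H_2 = 0.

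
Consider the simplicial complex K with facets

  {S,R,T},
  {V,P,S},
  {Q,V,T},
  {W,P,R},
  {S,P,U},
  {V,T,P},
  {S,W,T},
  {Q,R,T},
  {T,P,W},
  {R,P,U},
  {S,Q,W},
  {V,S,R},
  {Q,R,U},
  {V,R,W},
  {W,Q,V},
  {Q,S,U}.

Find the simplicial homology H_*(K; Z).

Order the vertices as P < Q < R < S < T < U < V < W. Listing each simplex with vertices in this order, K has dimension 2 with simplices:

  0-simplices (8): P, Q, R, S, T, U, V, W
  1-simplices (24): PR, PS, PT, PU, PV, PW, QR, QS, QT, QU, QV, QW, RS, RT, RU, RV, RW, ST, SU, SV, SW, TV, TW, VW
  2-simplices (16): PRU, PRW, PSU, PSV, PTV, PTW, QRT, QRU, QSU, QSW, QTV, QVW, RST, RSV, RVW, STW

giving chain groups C_0 ≅ Z^8, C_1 ≅ Z^24, C_2 ≅ Z^16.

Boundary ∂_1: C_1 → C_0 is given by ∂[p,q] = [q] − [p]. For instance
  ∂PS = S − P.
As a 8×24 matrix over Z this has rank 7, with invariant factors (1,1,1,1,1,1,1).

∂_2: C_2 → C_1 maps a triangle to the signed sum of its edges. For instance
  ∂PSV = SV − PV + PS,
  ∂PSU = SU − PU + PS.
As a 24×16 matrix over Z this has rank 15, with invariant factors (1,1,1,1,1,1,1,1,1,1,1,1,1,1,1).

Reading off H_k = ker ∂_k / im ∂_{k+1}:

  H_0: rank C_0 − rank ∂_1 = 8 − 7 = 1, and the invariant factors of ∂_1 are all 1, so H_0 = Z.
  H_1: rank ker ∂_1 − rank ∂_2 = (24 − 7) − 15 = 2, and the invariant factors of ∂_2 are all 1, so H_1 = Z^2.
  H_2: rank ker ∂_2 − rank ∂_3 = (16 − 15) − 0 = 1, and there is no ∂_3, so H_2 = Z.

As a check, the Euler characteristic is 8 − 24 + 16 = 0, which agrees with 1 − 2 + 1 = 0.

H_0 = Z,  H_1 = Z^2,  H_2 = Z.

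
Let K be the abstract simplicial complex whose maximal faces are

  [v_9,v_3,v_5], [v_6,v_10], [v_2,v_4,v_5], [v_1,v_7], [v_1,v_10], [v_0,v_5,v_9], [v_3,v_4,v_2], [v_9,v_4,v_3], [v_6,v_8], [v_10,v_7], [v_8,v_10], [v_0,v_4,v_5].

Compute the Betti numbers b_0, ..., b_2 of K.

b_0 = 2, b_1 = 3, b_2 = 0.

Order the vertices as v_0 < v_1 < v_2 < v_3 < v_4 < v_5 < v_6 < v_7 < v_8 < v_9 < v_10. Listing each simplex with vertices in this order, K has dimension 2 with simplices:

  0-simplices (11): [v_0], [v_1], [v_2], [v_3], [v_4], [v_5], [v_6], [v_7], [v_8], [v_9], [v_10]
  1-simplices (18): (18 of them)
  2-simplices (6): [v_0,v_4,v_5], [v_0,v_5,v_9], [v_2,v_3,v_4], [v_2,v_4,v_5], [v_3,v_4,v_9], [v_3,v_5,v_9]

giving chain groups C_0 ≅ Z^11, C_1 ≅ Z^18, C_2 ≅ Z^6.

Boundary ∂_1: C_1 → C_0 maps an edge to its endpoints' difference, ∂[p,q] = q − p.
The resulting 11×18 matrix has rank 9, and its Smith normal form has invariant factors (1,1,1,1,1,1,1,1,1).

∂_2: C_2 → C_1 maps a triangle to the signed sum of its edges. For instance
  ∂[v_0,v_4,v_5] = [v_4,v_5] − [v_0,v_5] + [v_0,v_4],
  ∂[v_0,v_5,v_9] = [v_5,v_9] − [v_0,v_9] + [v_0,v_5].
The resulting 18×6 matrix has rank 6, and its Smith normal form has invariant factors (1,1,1,1,1,1).

Now H_k = ker ∂_k / im ∂_{k+1}, so:

  H_0: rank C_0 − rank ∂_1 = 11 − 9 = 2, and the invariant factors of ∂_1 are all 1, so H_0 ≅ Z^2.
  H_1: rank ker ∂_1 − rank ∂_2 = (18 − 9) − 6 = 3, and the invariant factors of ∂_2 are all 1, so H_1 ≅ Z^3.
  H_2: rank ker ∂_2 − rank ∂_3 = (6 − 6) − 0 = 0, and there is no ∂_3, so H_2 ≅ 0.

(K is a triangulation of the disjoint union of a wedge of 2 circles and the cylinder S^1 x I.)

Hence the Betti numbers are b_0 = 2, b_1 = 3, b_2 = 0.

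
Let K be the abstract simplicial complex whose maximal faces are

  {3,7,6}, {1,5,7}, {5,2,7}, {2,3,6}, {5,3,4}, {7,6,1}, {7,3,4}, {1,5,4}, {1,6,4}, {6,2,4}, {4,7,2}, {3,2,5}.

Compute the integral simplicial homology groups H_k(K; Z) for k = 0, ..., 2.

We work with the vertex ordering 1 < 2 < 3 < 4 < 5 < 6 < 7. The simplices of K, each written with vertices in increasing order, are:

  0-simplices (7): [1], [2], [3], [4], [5], [6], [7]
  1-simplices (18): [1,4], [1,5], [1,6], [1,7], [2,3], [2,4], [2,5], [2,6], [2,7], [3,4], [3,5], [3,6], [3,7], [4,5], [4,6], [4,7], [5,7], [6,7]
  2-simplices (12): [1,4,5], [1,4,6], [1,5,7], [1,6,7], [2,3,5], [2,3,6], [2,4,6], [2,4,7], [2,5,7], [3,4,5], [3,4,7], [3,6,7]

so the chain groups are C_0 ≅ Z^7, C_1 ≅ Z^18, C_2 ≅ Z^12.

Boundary ∂_1: C_1 → C_0 sends each edge [p,q] (with p < q) to q − p.
This gives a 7×18 integer matrix of rank 6; reducing to Smith normal form yields diagonal entries (1,1,1,1,1,1).

∂_2: C_2 → C_1 acts by ∂[p,q,r] = [q,r] − [p,r] + [p,q]. For instance
  ∂[2,3,6] = [3,6] − [2,6] + [2,3],
  ∂[3,4,7] = [4,7] − [3,7] + [3,4].
The resulting 18×12 matrix has rank 12, and its Smith normal form has invariant factors (1,1,1,1,1,1,1,1,1,1,1,2).

Reading off H_k = ker ∂_k / im ∂_{k+1}:

  H_0: rank C_0 − rank ∂_1 = 7 − 6 = 1, and the invariant factors of ∂_1 are all 1, so H_0 = Z.
  H_1: rank ker ∂_1 − rank ∂_2 = (18 − 6) − 12 = 0, and ∂_2 has invariant factor 2 > 1, so H_1 = Z/2.
  H_2: rank ker ∂_2 − rank ∂_3 = (12 − 12) − 0 = 0, and there is no ∂_3, so H_2 = 0.

H_0 = Z,  H_1 = Z/2,  H_2 = 0.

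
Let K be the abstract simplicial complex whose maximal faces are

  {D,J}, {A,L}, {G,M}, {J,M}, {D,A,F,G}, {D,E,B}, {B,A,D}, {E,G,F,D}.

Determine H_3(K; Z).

Take the total order A < B < D < E < F < G < J < L < M on the vertex set. Then K (dimension 3) consists of the simplices:

  0-simplices (9): A, B, D, E, F, G, J, L, M
  1-simplices (16): AB, AD, AF, AG, AL, BD, BE, DE, DF, DG, DJ, EF, EG, FG, GM, JM
  2-simplices (9): ABD, ADF, ADG, AFG, BDE, DEF, DEG, DFG, EFG
  3-simplices (2): ADFG, DEFG

Hence C_0 ≅ Z^9, C_1 ≅ Z^16, C_2 ≅ Z^9, C_3 ≅ Z^2.

The boundary map ∂_1: C_1 → C_0 is given by ∂[p,q] = [q] − [p]. For instance
  ∂JM = M − J.
The 9×16 boundary matrix has rank 8 and Smith normal form diag(1,1,1,1,1,1,1,1).

Boundary ∂_2: C_2 → C_1 sends each 2-simplex [p,q,r] to [q,r] − [p,r] + [p,q]. For instance
  ∂ADF = DF − AF + AD,
  ∂EFG = FG − EG + EF.
The 16×9 boundary matrix has rank 7 and Smith normal form diag(1,1,1,1,1,1,1).

The boundary map ∂_3: C_3 → C_2 sends each 3-simplex σ to the alternating sum Σ_i (−1)^i (σ with its i-th vertex removed). For instance
  ∂DEFG = EFG − DFG + DEG − DEF,
  ∂ADFG = DFG − AFG + ADG − ADF.
The resulting 9×2 matrix has rank 2, and its Smith normal form has invariant factors (1,1).

Computing H_k = (kernel of ∂_k) / (image of ∂_{k+1}):

  H_3: rank ker ∂_3 − rank ∂_4 = (2 − 2) − 0 = 0, and there is no ∂_4, so H_3 = 0.

H_3 ≅ 0.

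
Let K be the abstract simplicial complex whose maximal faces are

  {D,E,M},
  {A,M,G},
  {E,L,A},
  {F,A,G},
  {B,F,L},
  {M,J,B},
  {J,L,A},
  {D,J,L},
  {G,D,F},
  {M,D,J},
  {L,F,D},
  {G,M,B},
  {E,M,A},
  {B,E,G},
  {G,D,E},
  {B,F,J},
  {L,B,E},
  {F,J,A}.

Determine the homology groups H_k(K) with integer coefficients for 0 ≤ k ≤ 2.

H_0 ≅ Z,  H_1 ≅ Z × Z/2,  H_2 = 0.

Fix the vertex order A < B < D < E < F < G < J < L < M and write every simplex with vertices in increasing order. Then dim K = 2 and the simplices of K are:

  0-simplices (9): A, B, D, E, F, G, J, L, M
  1-simplices (27): AE, AF, AG, AJ, AL, AM, BE, BF, BG, BJ, BL, BM, DE, DF, DG, DJ, DL, DM, EG, EL, EM, FG, FJ, FL, GM, JL, JM
  2-simplices (18): AEL, AEM, AFG, AFJ, AGM, AJL, BEG, BEL, BFJ, BFL, BGM, BJM, DEG, DEM, DFG, DFL, DJL, DJM

so the chain groups are C_0 ≅ Z^9, C_1 ≅ Z^27, C_2 ≅ Z^18.

The boundary map ∂_1: C_1 → C_0 is given by ∂[p,q] = [q] − [p].
The resulting 9×27 matrix has rank 8, and its Smith normal form has invariant factors (1,1,1,1,1,1,1,1).

The boundary map ∂_2: C_2 → C_1 maps a triangle to the signed sum of its edges. For instance
  ∂DJL = JL − DL + DJ,
  ∂BFJ = FJ − BJ + BF.
The resulting 27×18 matrix has rank 18, and its Smith normal form has invariant factors (1,1,1,1,1,1,1,1,1,1,1,1,1,1,1,1,1,2).

Reading off H_k = ker ∂_k / im ∂_{k+1}:

  H_0: rank C_0 − rank ∂_1 = 9 − 8 = 1, and the invariant factors of ∂_1 are all 1, so H_0 = Z.
  H_1: rank ker ∂_1 − rank ∂_2 = (27 − 8) − 18 = 1, and ∂_2 has invariant factor 2 > 1, so H_1 = Z × Z/2.
  H_2: rank ker ∂_2 − rank ∂_3 = (18 − 18) − 0 = 0, and there is no ∂_3, so H_2 = 0.

As a check, the Euler characteristic is 9 − 27 + 18 = 0, which agrees with 1 − 1 + 0 = 0.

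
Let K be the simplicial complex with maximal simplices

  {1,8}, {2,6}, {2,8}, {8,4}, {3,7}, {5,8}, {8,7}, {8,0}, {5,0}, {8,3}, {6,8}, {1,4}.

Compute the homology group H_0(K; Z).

H_0 = Z.

Take the total order 0 < 1 < 2 < 3 < 4 < 5 < 6 < 7 < 8 on the vertex set. Then K (dimension 1) consists of the simplices:

  0-simplices (9): [0], [1], [2], [3], [4], [5], [6], [7], [8]
  1-simplices (12): [0,5], [0,8], [1,4], [1,8], [2,6], [2,8], [3,7], [3,8], [4,8], [5,8], [6,8], [7,8]

so the chain groups are C_0 ≅ Z^9, C_1 ≅ Z^12.

The boundary map ∂_1: C_1 → C_0 sends each edge [p,q] (with p < q) to q − p.
As a 9×12 matrix over Z this has rank 8, with invariant factors (1,1,1,1,1,1,1,1).

Reading off H_k = ker ∂_k / im ∂_{k+1}:

  H_0: rank C_0 − rank ∂_1 = 9 − 8 = 1, and the invariant factors of ∂_1 are all 1, so H_0 ≅ Z.

(K is a triangulation of a wedge of 4 circles.)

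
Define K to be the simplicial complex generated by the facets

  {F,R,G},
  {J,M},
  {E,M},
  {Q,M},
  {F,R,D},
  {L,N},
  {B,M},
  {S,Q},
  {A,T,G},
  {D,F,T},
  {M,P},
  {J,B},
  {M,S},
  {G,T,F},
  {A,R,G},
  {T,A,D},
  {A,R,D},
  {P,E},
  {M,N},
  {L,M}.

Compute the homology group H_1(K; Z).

H_1 ≅ Z^4.

Fix the vertex order A < B < D < E < F < G < J < L < M < N < P < Q < R < S < T and write every simplex with vertices in increasing order. Then dim K = 2 and the simplices of K are:

  0-simplices (15): A, B, D, E, F, G, J, L, M, N, P, Q, R, S, T
  1-simplices (24): AD, AG, AR, AT, BJ, BM, DF, DR, DT, EM, EP, FG, FR, FT, GR, GT, JM, LM, LN, MN, MP, MQ, MS, QS
  2-simplices (8): ADR, ADT, AGR, AGT, DFR, DFT, FGR, FGT

giving chain groups C_0 ≅ Z^15, C_1 ≅ Z^24, C_2 ≅ Z^8.

Boundary ∂_1: C_1 → C_0 maps an edge to its endpoints' difference, ∂[p,q] = q − p. For instance
  ∂MS = S − M.
The resulting 15×24 matrix has rank 13, and its Smith normal form has invariant factors (1,1,1,1,1,1,1,1,1,1,1,1,1).

The boundary map ∂_2: C_2 → C_1 maps a triangle to the signed sum of its edges. For instance
  ∂ADT = DT − AT + AD,
  ∂AGT = GT − AT + AG.
The 24×8 boundary matrix has rank 7 and Smith normal form diag(1,1,1,1,1,1,1).

From H_k ≅ ker(∂_k) / im(∂_{k+1}) we obtain:

  H_1: rank ker ∂_1 − rank ∂_2 = (24 − 13) − 7 = 4, and the invariant factors of ∂_2 are all 1, so H_1 ≅ Z^4.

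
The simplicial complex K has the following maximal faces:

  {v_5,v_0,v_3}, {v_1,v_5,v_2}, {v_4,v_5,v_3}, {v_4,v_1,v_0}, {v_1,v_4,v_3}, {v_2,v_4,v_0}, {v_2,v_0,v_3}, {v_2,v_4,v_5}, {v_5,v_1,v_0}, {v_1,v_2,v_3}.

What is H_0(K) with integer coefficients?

H_0 = Z.

We work with the vertex ordering v_0 < v_1 < v_2 < v_3 < v_4 < v_5. The simplices of K, each written with vertices in increasing order, are:

  0-simplices (6): [v_0], [v_1], [v_2], [v_3], [v_4], [v_5]
  1-simplices (15): (15 of them)
  2-simplices (10): [v_0,v_1,v_4], [v_0,v_1,v_5], [v_0,v_2,v_3], [v_0,v_2,v_4], [v_0,v_3,v_5], [v_1,v_2,v_3], [v_1,v_2,v_5], [v_1,v_3,v_4], [v_2,v_4,v_5], [v_3,v_4,v_5]

giving chain groups C_0 ≅ Z^6, C_1 ≅ Z^15, C_2 ≅ Z^10.

The boundary map ∂_1: C_1 → C_0 sends each edge [p,q] (with p < q) to q − p.
As a 6×15 matrix over Z this has rank 5, with invariant factors (1,1,1,1,1).

The boundary map ∂_2: C_2 → C_1 acts by ∂[p,q,r] = [q,r] − [p,r] + [p,q]. For instance
  ∂[v_2,v_4,v_5] = [v_4,v_5] − [v_2,v_5] + [v_2,v_4],
  ∂[v_0,v_3,v_5] = [v_3,v_5] − [v_0,v_5] + [v_0,v_3].
As a 15×10 matrix over Z this has rank 10, with invariant factors (1,1,1,1,1,1,1,1,1,2).

Now H_k = ker ∂_k / im ∂_{k+1}, so:

  H_0: rank C_0 − rank ∂_1 = 6 − 5 = 1, and the invariant factors of ∂_1 are all 1, so H_0 ≅ Z.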